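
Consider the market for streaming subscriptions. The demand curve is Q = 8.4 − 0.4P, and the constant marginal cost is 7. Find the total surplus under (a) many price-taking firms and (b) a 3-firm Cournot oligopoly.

Inverting demand: P = 21 − 2.5Q.
Perfect competition: P = MC = 7, so 21 − 2.5Q = 7 and Q = 5.6.
CS = ½·(21 − 7)·5.6 = 39.2; PS = (7 − 7)·5.6 = 0; TS = 39.2.
With 3 symmetric Cournot firms, each firm's FOC gives 21 − 10q = 7, so q = 1.4, Q = 3·1.4 = 4.2, and P = 10.5.
CS = ½·(21 − 10.5)·4.2 = 22.05; PS = (10.5 − 7)·4.2 = 14.7; TS = 36.75.

Competition: TS = 39.2; Cournot: TS = 36.75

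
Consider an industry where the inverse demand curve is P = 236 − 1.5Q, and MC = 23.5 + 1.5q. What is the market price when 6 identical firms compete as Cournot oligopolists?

P = 76.625

With 6 symmetric Cournot firms, each firm's FOC gives 236 − 10.5q = 23.5 + 1.5q, so q = 425/24, Q = 6·425/24 = 106.25, and P = 76.625.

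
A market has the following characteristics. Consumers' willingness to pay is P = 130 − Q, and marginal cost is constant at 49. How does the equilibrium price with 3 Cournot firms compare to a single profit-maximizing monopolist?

With 3 symmetric Cournot firms, each firm's FOC gives 130 − 4q = 49, so q = 20.25, Q = 3·20.25 = 60.75, and P = 69.25.
Monopoly sets MR = MC: 130 − 2Q = 49 ⇒ Q = 40.5, P = 130 − 40.5 = 89.5.

Cournot: P = 69.25; Monopoly: P = 89.5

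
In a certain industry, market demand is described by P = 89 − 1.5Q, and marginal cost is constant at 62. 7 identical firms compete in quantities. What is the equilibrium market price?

P = 65.375

Cournot with 7 identical firms: the symmetric best-response condition is 89 − 12q = 62. Each firm produces q = 2.25, total output Q = 15.75, price P = 65.375.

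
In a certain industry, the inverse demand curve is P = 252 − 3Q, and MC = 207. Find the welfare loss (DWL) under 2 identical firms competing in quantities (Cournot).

DWL = 37.5

Under competition P = MC = 207, so Q = (252 − 207)/3 = 15.
With 2 symmetric Cournot firms, each firm's FOC gives 252 − 9q = 207, so q = 5, Q = 2·5 = 10, and P = 222.
DWL is the triangle between Q = 10 and Q = 15: ½·(15 − 10)·(222 − 207) = 37.5.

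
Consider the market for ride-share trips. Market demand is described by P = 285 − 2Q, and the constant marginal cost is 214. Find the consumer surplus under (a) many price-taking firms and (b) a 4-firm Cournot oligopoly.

Competition: CS = 1260.25; Cournot: CS = 806.56

Competitive firms price at marginal cost: P = 214, giving Q = 35.5.
CS = ½·(285 − 214)·35.5 = 1260.25.
With 4 symmetric Cournot firms, each firm's FOC gives 285 − 10q = 214, so q = 7.1, Q = 4·7.1 = 28.4, and P = 228.2.
CS = ½·(285 − 228.2)·28.4 = 806.56.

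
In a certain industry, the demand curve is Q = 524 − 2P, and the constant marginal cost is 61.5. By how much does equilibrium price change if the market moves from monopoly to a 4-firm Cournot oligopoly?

P falls by 60.15

Inverting demand: P = 262 − 0.5Q.
Monopoly sets MR = MC: 262 − Q = 61.5 ⇒ Q = 200.5, P = 262 − 0.5·200.5 = 161.75.
In a 4-firm Cournot equilibrium, symmetry and the first-order condition give q = (262 − 61.5)/(2.5) = 80.2. So Q = 320.8 and P = 101.6.
Change in equilibrium price: 101.6 − 161.75 = −60.15.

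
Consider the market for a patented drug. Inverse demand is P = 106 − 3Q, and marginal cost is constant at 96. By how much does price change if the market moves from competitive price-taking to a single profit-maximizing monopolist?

Competitive firms price at marginal cost: P = 96, giving Q = 10/3.
A monopolist chooses Q where MR = MC. MR = 106 − 6Q; setting this equal to 96 gives Q = 5/3 and P = 101.
Change in price: 101 − 96 = 5.

Price rises by 5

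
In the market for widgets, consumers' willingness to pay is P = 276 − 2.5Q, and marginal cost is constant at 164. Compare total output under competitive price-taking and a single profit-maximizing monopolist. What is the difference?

Competitive firms price at marginal cost: P = 164, giving Q = 44.8.
Monopoly sets MR = MC: 276 − 5Q = 164 ⇒ Q = 22.4, P = 276 − 2.5·22.4 = 220.
Change in total output: 22.4 − 44.8 = −22.4.

Total output falls by 22.4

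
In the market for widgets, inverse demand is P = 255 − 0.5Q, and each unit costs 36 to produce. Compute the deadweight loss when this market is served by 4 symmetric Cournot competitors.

Under competition P = MC = 36, so Q = (255 − 36)/0.5 = 438.
In a 4-firm Cournot equilibrium, symmetry and the first-order condition give q = (255 − 36)/(2.5) = 87.6. So Q = 350.4 and P = 79.8.
DWL is the triangle between Q = 350.4 and Q = 438: ½·(438 − 350.4)·(79.8 − 36) = 1918.44.

DWL = 1918.44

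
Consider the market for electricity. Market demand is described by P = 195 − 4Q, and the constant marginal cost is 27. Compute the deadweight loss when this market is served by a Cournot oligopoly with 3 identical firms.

DWL = 220.5

Competitive firms price at marginal cost: P = 27, giving Q = 42.
In a 3-firm Cournot equilibrium, symmetry and the first-order condition give q = (195 − 27)/(16) = 10.5. So Q = 31.5 and P = 69.
DWL is the triangle between Q = 31.5 and Q = 42: ½·(42 − 31.5)·(69 − 27) = 220.5.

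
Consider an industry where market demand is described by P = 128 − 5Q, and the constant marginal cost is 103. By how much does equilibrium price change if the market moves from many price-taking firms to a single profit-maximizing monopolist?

Under competition P = MC = 103, so Q = (128 − 103)/5 = 5.
Monopoly sets MR = MC: 128 − 10Q = 103 ⇒ Q = 2.5, P = 128 − 5·2.5 = 115.5.
Change in equilibrium price: 115.5 − 103 = 12.5.

P rises by 12.5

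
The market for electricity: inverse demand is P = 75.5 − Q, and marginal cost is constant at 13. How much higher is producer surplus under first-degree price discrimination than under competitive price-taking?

Producer surplus rises by 1953.125

Competitive firms price at marginal cost: P = 13, giving Q = 62.5.
PS = (13 − 13)·62.5 = 0.
Under first-degree price discrimination the firm charges each unit its demand price and produces up to where P = MC, i.e. Q = 62.5. Consumer surplus is zero; producer surplus equals total surplus.
PS = ½·(75.5 − 13)·62.5 = 1953.125.
Change in producer surplus: 1953.125 − 0 = 1953.125.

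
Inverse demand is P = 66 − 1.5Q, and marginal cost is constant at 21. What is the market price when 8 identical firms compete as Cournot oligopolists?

In a 8-firm Cournot equilibrium, symmetry and the first-order condition give q = (66 − 21)/(13.5) = 10/3. So Q = 80/3 and P = 26.

P = 26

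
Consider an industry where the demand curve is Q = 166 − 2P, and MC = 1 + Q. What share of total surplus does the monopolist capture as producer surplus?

Inverting demand: P = 83 − 0.5Q.
A monopolist chooses Q where MR = MC. MR = 83 − Q; setting this equal to 1 + Q gives Q = 41 and P = 62.5.
CS = ½·(83 − 62.5)·41 = 420.25.
PS = P·Q − VC(Q) = 62.5·41 − (1·41 + ½·1·41²) = 1681.
Share captured = PS/TS = 1681/2101.25 = 0.8.

PS/TS = 0.8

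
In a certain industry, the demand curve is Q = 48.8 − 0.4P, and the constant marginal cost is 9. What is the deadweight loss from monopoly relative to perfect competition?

Inverting demand: P = 122 − 2.5Q.
Under competition P = MC = 9, so Q = (122 − 9)/2.5 = 45.2.
The monopolist equates marginal revenue to marginal cost: 122 − 5Q = 9, so Q = 22.6. From demand, P = 65.5.
DWL is the triangle between Q = 22.6 and Q = 45.2: ½·(45.2 − 22.6)·(65.5 − 9) = 638.45.

DWL = 638.45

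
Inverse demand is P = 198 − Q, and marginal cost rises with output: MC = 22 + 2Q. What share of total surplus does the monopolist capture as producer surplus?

PS/TS = 0.8

A monopolist chooses Q where MR = MC. MR = 198 − 2Q; setting this equal to 22 + 2Q gives Q = 44 and P = 154.
CS = ½·(198 − 154)·44 = 968.
PS = P·Q − VC(Q) = 154·44 − (22·44 + ½·2·44²) = 3872.
Share captured = PS/TS = 3872/4840 = 0.8.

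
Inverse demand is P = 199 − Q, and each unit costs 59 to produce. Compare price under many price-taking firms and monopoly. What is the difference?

Competitive firms price at marginal cost: P = 59, giving Q = 140.
The monopolist equates marginal revenue to marginal cost: 199 − 2Q = 59, so Q = 70. From demand, P = 129.
Change in price: 129 − 59 = 70.

P rises by 70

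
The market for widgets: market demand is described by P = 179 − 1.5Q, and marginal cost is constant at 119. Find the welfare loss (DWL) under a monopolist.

DWL = 300

Perfect competition: P = MC = 119, so 179 − 1.5Q = 119 and Q = 40.
Monopoly sets MR = MC: 179 − 3Q = 119 ⇒ Q = 20, P = 179 − 1.5·20 = 149.
DWL is the triangle between Q = 20 and Q = 40: ½·(40 − 20)·(149 − 119) = 300.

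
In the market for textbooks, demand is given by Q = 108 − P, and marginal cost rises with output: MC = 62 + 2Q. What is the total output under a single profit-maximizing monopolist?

Q = 11.5

Inverting demand: P = 108 − Q.
Monopoly sets MR = MC: 108 − 2Q = 62 + 2Q ⇒ Q = 11.5, P = 108 − 11.5 = 96.5.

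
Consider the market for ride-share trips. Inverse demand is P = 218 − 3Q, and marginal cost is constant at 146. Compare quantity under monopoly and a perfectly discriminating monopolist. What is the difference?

Quantity rises by 12

A monopolist chooses Q where MR = MC. MR = 218 − 6Q; setting this equal to 146 gives Q = 12 and P = 182.
With perfect price discrimination, output is the efficient level Q = 24 (where demand meets MC), but every buyer pays their willingness to pay: CS = 0 and PS = total surplus.
Change in quantity: 24 − 12 = 12.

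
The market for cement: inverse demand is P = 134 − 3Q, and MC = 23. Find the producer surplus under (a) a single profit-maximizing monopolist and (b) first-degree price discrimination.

Monopoly: PS = 1026.75; Perfect PD: PS = 2053.5

A monopolist chooses Q where MR = MC. MR = 134 − 6Q; setting this equal to 23 gives Q = 18.5 and P = 78.5.
PS = (78.5 − 23)·18.5 = 1026.75.
Under first-degree price discrimination the firm charges each unit its demand price and produces up to where P = MC, i.e. Q = 37. Consumer surplus is zero; producer surplus equals total surplus.
PS = ½·(134 − 23)·37 = 2053.5.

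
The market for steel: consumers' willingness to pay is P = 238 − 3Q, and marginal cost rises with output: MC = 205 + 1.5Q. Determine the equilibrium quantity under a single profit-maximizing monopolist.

Q = 4.4

The monopolist equates marginal revenue to marginal cost: 238 − 6Q = 205 + 1.5Q, so Q = 4.4. From demand, P = 224.8.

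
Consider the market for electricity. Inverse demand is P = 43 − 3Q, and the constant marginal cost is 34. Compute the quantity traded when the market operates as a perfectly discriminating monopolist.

Q = 3

A perfectly discriminating monopolist sells every unit with P(Q) ≥ MC(Q), so output equals the competitive quantity Q = 3. Each buyer pays their reservation price, so CS = 0 and the firm captures all surplus.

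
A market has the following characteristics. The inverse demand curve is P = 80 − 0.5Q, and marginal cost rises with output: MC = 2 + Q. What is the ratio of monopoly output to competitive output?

Monopoly sets MR = MC: 80 − Q = 2 + Q ⇒ Q = 39, P = 80 − 0.5·39 = 60.5.
Competitive equilibrium sets price equal to marginal cost: 80 − 0.5Q = 2 + Q, so Q = 52 and P = 54.
Ratio Q_m/Q_c = 39/52 = 0.75.

Q_m/Q_c = 0.75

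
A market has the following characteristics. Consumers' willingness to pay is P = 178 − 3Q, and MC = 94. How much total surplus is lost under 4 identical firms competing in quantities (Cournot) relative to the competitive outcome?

DWL = 47.04

Under competition P = MC = 94, so Q = (178 − 94)/3 = 28.
With 4 symmetric Cournot firms, each firm's FOC gives 178 − 15q = 94, so q = 5.6, Q = 4·5.6 = 22.4, and P = 110.8.
DWL is the triangle between Q = 22.4 and Q = 28: ½·(28 − 22.4)·(110.8 − 94) = 47.04.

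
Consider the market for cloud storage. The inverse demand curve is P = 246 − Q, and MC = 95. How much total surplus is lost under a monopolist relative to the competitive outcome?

DWL = 2850.125

Competitive firms price at marginal cost: P = 95, giving Q = 151.
Monopoly sets MR = MC: 246 − 2Q = 95 ⇒ Q = 75.5, P = 246 − 75.5 = 170.5.
DWL is the triangle between Q = 75.5 and Q = 151: ½·(151 − 75.5)·(170.5 − 95) = 2850.125.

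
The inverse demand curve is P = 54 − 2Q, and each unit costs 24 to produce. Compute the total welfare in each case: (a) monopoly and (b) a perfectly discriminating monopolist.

Monopoly: TS = 168.75; Perfect PD: TS = 225

Monopoly sets MR = MC: 54 − 4Q = 24 ⇒ Q = 7.5, P = 54 − 2·7.5 = 39.
CS = ½·(54 − 39)·7.5 = 56.25; PS = (39 − 24)·7.5 = 112.5; TS = 168.75.
A perfectly discriminating monopolist sells every unit with P(Q) ≥ MC(Q), so output equals the competitive quantity Q = 15. Each buyer pays their reservation price, so CS = 0 and the firm captures all surplus.
TS = 225 (equal to competitive TS).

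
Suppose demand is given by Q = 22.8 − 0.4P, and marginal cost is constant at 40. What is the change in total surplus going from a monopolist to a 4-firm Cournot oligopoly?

TS rises by 12.138

Inverting demand: P = 57 − 2.5Q.
Monopoly sets MR = MC: 57 − 5Q = 40 ⇒ Q = 3.4, P = 57 − 2.5·3.4 = 48.5.
CS = ½·(57 − 48.5)·3.4 = 14.45; PS = (48.5 − 40)·3.4 = 28.9; TS = 43.35.
With 4 symmetric Cournot firms, each firm's FOC gives 57 − 12.5q = 40, so q = 1.36, Q = 4·1.36 = 5.44, and P = 43.4.
CS = ½·(57 − 43.4)·5.44 = 36.992; PS = (43.4 − 40)·5.44 = 18.496; TS = 55.488.
Change in total surplus: 55.488 − 43.35 = 12.138.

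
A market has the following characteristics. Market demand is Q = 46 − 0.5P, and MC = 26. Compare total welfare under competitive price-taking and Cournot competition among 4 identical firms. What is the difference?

Inverting demand: P = 92 − 2Q.
Perfect competition: P = MC = 26, so 92 − 2Q = 26 and Q = 33.
CS = ½·(92 − 26)·33 = 1089; PS = (26 − 26)·33 = 0; TS = 1089.
In a 4-firm Cournot equilibrium, symmetry and the first-order condition give q = (92 − 26)/(10) = 6.6. So Q = 26.4 and P = 39.2.
CS = ½·(92 − 39.2)·26.4 = 696.96; PS = (39.2 − 26)·26.4 = 348.48; TS = 1045.44.
Change in total welfare: 1045.44 − 1089 = −43.56.

Total welfare falls by 43.56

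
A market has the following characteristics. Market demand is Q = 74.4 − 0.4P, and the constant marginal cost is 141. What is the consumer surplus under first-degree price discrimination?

Inverting demand: P = 186 − 2.5Q.
Under first-degree price discrimination the firm charges each unit its demand price and produces up to where P = MC, i.e. Q = 18. Consumer surplus is zero; producer surplus equals total surplus.
CS = 0.

CS = 0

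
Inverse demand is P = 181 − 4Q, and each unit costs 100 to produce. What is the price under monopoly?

P = 140.5

The monopolist equates marginal revenue to marginal cost: 181 − 8Q = 100, so Q = 10.125. From demand, P = 140.5.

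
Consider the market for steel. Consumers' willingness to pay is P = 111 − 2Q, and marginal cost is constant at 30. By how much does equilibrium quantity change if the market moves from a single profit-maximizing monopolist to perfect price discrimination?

Monopoly sets MR = MC: 111 − 4Q = 30 ⇒ Q = 20.25, P = 111 − 2·20.25 = 70.5.
A perfectly discriminating monopolist sells every unit with P(Q) ≥ MC(Q), so output equals the competitive quantity Q = 40.5. Each buyer pays their reservation price, so CS = 0 and the firm captures all surplus.
Change in equilibrium quantity: 40.5 − 20.25 = 20.25.

Equilibrium quantity rises by 20.25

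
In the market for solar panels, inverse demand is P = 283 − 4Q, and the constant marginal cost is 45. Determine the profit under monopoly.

Profit = 3540.25

Monopoly sets MR = MC: 283 − 8Q = 45 ⇒ Q = 29.75, P = 283 − 4·29.75 = 164.
Profit = (164 − 45)·29.75 = 3540.25.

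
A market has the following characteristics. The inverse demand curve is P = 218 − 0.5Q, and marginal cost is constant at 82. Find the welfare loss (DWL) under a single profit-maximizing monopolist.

DWL = 4624

Perfect competition: P = MC = 82, so 218 − 0.5Q = 82 and Q = 272.
Monopoly sets MR = MC: 218 − Q = 82 ⇒ Q = 136, P = 218 − 0.5·136 = 150.
DWL is the triangle between Q = 136 and Q = 272: ½·(272 − 136)·(150 − 82) = 4624.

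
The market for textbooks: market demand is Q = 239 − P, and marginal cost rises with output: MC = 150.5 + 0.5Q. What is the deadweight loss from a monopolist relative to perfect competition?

DWL = 417.72

Inverting demand: P = 239 − Q.
Under competition P = MC: 239 − Q = 150.5 + 0.5Q ⇒ Q = 59, P = 180.
A monopolist chooses Q where MR = MC. MR = 239 − 2Q; setting this equal to 150.5 + 0.5Q gives Q = 35.4 and P = 203.6.
CS = ½·(239 − 180)·59 = 1740.5; PS = (180·59 − 150.5·59 − ½·0.5·59²) = 870.25; TS = 2610.75.
CS = ½·(239 − 203.6)·35.4 = 626.58; PS = (203.6·35.4 − 150.5·35.4 − ½·0.5·35.4²) = 1566.45; TS = 2193.03.
DWL = 2610.75 − 2193.03 = 417.72.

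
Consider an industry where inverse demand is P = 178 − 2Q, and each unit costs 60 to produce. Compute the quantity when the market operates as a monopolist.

Q = 29.5

A monopolist chooses Q where MR = MC. MR = 178 − 4Q; setting this equal to 60 gives Q = 29.5 and P = 119.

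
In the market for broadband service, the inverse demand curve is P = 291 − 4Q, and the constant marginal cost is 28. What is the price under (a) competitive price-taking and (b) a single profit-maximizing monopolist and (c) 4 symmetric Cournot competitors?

Perfect competition: P = MC = 28, so 291 − 4Q = 28 and Q = 65.75.
A monopolist chooses Q where MR = MC. MR = 291 − 8Q; setting this equal to 28 gives Q = 32.875 and P = 159.5.
In a 4-firm Cournot equilibrium, symmetry and the first-order condition give q = (291 − 28)/(20) = 13.15. So Q = 52.6 and P = 80.6.

Competition: P = 28; Monopoly: P = 159.5; Cournot: P = 80.6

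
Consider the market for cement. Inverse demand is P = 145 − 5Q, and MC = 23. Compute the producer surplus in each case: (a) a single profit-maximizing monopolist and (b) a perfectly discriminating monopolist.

Monopoly: PS = 744.2; Perfect PD: PS = 1488.4

A monopolist chooses Q where MR = MC. MR = 145 − 10Q; setting this equal to 23 gives Q = 12.2 and P = 84.
PS = (84 − 23)·12.2 = 744.2.
A perfectly discriminating monopolist sells every unit with P(Q) ≥ MC(Q), so output equals the competitive quantity Q = 24.4. Each buyer pays their reservation price, so CS = 0 and the firm captures all surplus.
PS = ½·(145 − 23)·24.4 = 1488.4.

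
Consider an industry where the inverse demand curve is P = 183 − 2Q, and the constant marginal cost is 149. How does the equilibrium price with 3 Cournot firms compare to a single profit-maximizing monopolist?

Cournot: P = 157.5; Monopoly: P = 166

Cournot with 3 identical firms: the symmetric best-response condition is 183 − 8q = 149. Each firm produces q = 4.25, total output Q = 12.75, price P = 157.5.
A monopolist chooses Q where MR = MC. MR = 183 − 4Q; setting this equal to 149 gives Q = 8.5 and P = 166.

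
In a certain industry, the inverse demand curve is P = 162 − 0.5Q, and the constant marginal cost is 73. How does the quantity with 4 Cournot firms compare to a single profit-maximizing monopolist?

Cournot: Q = 142.4; Monopoly: Q = 89

Cournot with 4 identical firms: the symmetric best-response condition is 162 − 2.5q = 73. Each firm produces q = 35.6, total output Q = 142.4, price P = 90.8.
The monopolist equates marginal revenue to marginal cost: 162 − Q = 73, so Q = 89. From demand, P = 117.5.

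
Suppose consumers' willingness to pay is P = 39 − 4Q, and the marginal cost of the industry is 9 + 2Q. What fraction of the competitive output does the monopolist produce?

The monopolist equates marginal revenue to marginal cost: 39 − 8Q = 9 + 2Q, so Q = 3. From demand, P = 27.
Under competition P = MC: 39 − 4Q = 9 + 2Q ⇒ Q = 5, P = 19.
Ratio Q_m/Q_c = 3/5 = 0.6.

Q_m/Q_c = 0.6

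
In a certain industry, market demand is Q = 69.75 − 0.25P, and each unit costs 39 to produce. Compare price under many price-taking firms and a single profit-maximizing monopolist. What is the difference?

Price rises by 120

Inverting demand: P = 279 − 4Q.
Competitive firms price at marginal cost: P = 39, giving Q = 60.
The monopolist equates marginal revenue to marginal cost: 279 − 8Q = 39, so Q = 30. From demand, P = 159.
Change in price: 159 − 39 = 120.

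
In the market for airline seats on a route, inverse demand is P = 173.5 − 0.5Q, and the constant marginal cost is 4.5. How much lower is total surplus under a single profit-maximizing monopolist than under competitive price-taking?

Perfect competition: P = MC = 4.5, so 173.5 − 0.5Q = 4.5 and Q = 338.
CS = ½·(173.5 − 4.5)·338 = 28561; PS = (4.5 − 4.5)·338 = 0; TS = 28561.
Monopoly sets MR = MC: 173.5 − Q = 4.5 ⇒ Q = 169, P = 173.5 − 0.5·169 = 89.
CS = ½·(173.5 − 89)·169 = 7140.25; PS = (89 − 4.5)·169 = 14280.5; TS = 21420.75.
Change in total surplus: 21420.75 − 28561 = −7140.25.

TS falls by 7140.25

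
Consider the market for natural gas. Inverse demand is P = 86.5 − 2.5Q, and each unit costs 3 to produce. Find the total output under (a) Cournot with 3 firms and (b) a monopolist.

Cournot: Q = 25.05; Monopoly: Q = 16.7

With 3 symmetric Cournot firms, each firm's FOC gives 86.5 − 10q = 3, so q = 8.35, Q = 3·8.35 = 25.05, and P = 23.875.
Monopoly sets MR = MC: 86.5 − 5Q = 3 ⇒ Q = 16.7, P = 86.5 − 2.5·16.7 = 44.75.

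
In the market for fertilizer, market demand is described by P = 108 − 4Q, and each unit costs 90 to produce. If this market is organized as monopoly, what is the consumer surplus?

CS = 10.125

A monopolist chooses Q where MR = MC. MR = 108 − 8Q; setting this equal to 90 gives Q = 2.25 and P = 99.
CS = ½·(108 − 99)·2.25 = 10.125.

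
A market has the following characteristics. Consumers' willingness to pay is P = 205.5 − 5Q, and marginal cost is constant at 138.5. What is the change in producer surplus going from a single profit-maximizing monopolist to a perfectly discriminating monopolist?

Producer surplus rises by 224.45

Monopoly sets MR = MC: 205.5 − 10Q = 138.5 ⇒ Q = 6.7, P = 205.5 − 5·6.7 = 172.
PS = (172 − 138.5)·6.7 = 224.45.
Under first-degree price discrimination the firm charges each unit its demand price and produces up to where P = MC, i.e. Q = 13.4. Consumer surplus is zero; producer surplus equals total surplus.
PS = ½·(205.5 − 138.5)·13.4 = 448.9.
Change in producer surplus: 448.9 − 224.45 = 224.45.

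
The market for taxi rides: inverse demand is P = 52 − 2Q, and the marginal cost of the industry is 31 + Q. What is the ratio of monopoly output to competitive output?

Monopoly sets MR = MC: 52 − 4Q = 31 + Q ⇒ Q = 4.2, P = 52 − 2·4.2 = 43.6.
Competitive equilibrium sets price equal to marginal cost: 52 − 2Q = 31 + Q, so Q = 7 and P = 38.
Ratio Q_m/Q_c = 4.2/7 = 0.6.

Q_m/Q_c = 0.6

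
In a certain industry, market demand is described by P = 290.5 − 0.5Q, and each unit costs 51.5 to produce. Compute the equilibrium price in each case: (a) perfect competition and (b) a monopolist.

Perfect competition: P = MC = 51.5, so 290.5 − 0.5Q = 51.5 and Q = 478.
The monopolist equates marginal revenue to marginal cost: 290.5 − Q = 51.5, so Q = 239. From demand, P = 171.

Competition: P = 51.5; Monopoly: P = 171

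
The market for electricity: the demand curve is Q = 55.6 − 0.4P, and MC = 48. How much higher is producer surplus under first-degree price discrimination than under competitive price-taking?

Inverting demand: P = 139 − 2.5Q.
Under competition P = MC = 48, so Q = (139 − 48)/2.5 = 36.4.
PS = (48 − 48)·36.4 = 0.
With perfect price discrimination, output is the efficient level Q = 36.4 (where demand meets MC), but every buyer pays their willingness to pay: CS = 0 and PS = total surplus.
PS = ½·(139 − 48)·36.4 = 1656.2.
Change in producer surplus: 1656.2 − 0 = 1656.2.

PS rises by 1656.2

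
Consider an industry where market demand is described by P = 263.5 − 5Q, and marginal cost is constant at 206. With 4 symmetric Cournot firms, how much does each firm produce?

With 4 symmetric Cournot firms, each firm's FOC gives 263.5 − 25q = 206, so q = 2.3, Q = 4·2.3 = 9.2, and P = 217.5.

q_i = 2.3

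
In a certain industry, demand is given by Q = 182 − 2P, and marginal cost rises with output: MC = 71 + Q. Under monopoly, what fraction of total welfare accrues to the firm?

PS/TS = 0.8

Inverting demand: P = 91 − 0.5Q.
Monopoly sets MR = MC: 91 − Q = 71 + Q ⇒ Q = 10, P = 91 − 0.5·10 = 86.
CS = ½·(91 − 86)·10 = 25.
PS = P·Q − VC(Q) = 86·10 − (71·10 + ½·1·10²) = 100.
Share captured = PS/TS = 100/125 = 0.8.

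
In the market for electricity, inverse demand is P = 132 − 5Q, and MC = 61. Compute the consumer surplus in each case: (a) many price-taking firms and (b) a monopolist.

Competition: CS = 504.1; Monopoly: CS = 126.025

Competitive firms price at marginal cost: P = 61, giving Q = 14.2.
CS = ½·(132 − 61)·14.2 = 504.1.
Monopoly sets MR = MC: 132 − 10Q = 61 ⇒ Q = 7.1, P = 132 − 5·7.1 = 96.5.
CS = ½·(132 − 96.5)·7.1 = 126.025.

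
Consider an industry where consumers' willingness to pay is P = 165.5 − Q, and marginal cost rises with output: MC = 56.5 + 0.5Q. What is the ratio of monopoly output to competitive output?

Q_m/Q_c = 0.6

Monopoly sets MR = MC: 165.5 − 2Q = 56.5 + 0.5Q ⇒ Q = 43.6, P = 165.5 − 43.6 = 121.9.
Competitive equilibrium sets price equal to marginal cost: 165.5 − Q = 56.5 + 0.5Q, so Q = 218/3 and P = 557/6.
Ratio Q_m/Q_c = 43.6/(218/3) = 0.6.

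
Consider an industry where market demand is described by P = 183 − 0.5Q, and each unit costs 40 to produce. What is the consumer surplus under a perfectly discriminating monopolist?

A perfectly discriminating monopolist sells every unit with P(Q) ≥ MC(Q), so output equals the competitive quantity Q = 286. Each buyer pays their reservation price, so CS = 0 and the firm captures all surplus.
CS = 0.

CS = 0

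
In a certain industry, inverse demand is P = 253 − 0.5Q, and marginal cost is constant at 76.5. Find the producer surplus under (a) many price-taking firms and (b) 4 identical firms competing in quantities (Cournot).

Competitive firms price at marginal cost: P = 76.5, giving Q = 353.
PS = (76.5 − 76.5)·353 = 0.
In a 4-firm Cournot equilibrium, symmetry and the first-order condition give q = (253 − 76.5)/(2.5) = 70.6. So Q = 282.4 and P = 111.8.
PS = (111.8 − 76.5)·282.4 = 9968.72.

Competition: PS = 0; Cournot: PS = 9968.72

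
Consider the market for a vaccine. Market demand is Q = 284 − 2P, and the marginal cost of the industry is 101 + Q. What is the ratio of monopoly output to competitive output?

Inverting demand: P = 142 − 0.5Q.
A monopolist chooses Q where MR = MC. MR = 142 − Q; setting this equal to 101 + Q gives Q = 20.5 and P = 131.75.
Under competition P = MC: 142 − 0.5Q = 101 + Q ⇒ Q = 82/3, P = 385/3.
Ratio Q_m/Q_c = 20.5/(82/3) = 0.75.

Q_m/Q_c = 0.75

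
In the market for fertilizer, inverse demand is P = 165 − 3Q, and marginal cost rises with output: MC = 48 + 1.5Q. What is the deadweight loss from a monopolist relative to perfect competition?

DWL = 243.36

Under competition P = MC: 165 − 3Q = 48 + 1.5Q ⇒ Q = 26, P = 87.
Monopoly sets MR = MC: 165 − 6Q = 48 + 1.5Q ⇒ Q = 15.6, P = 165 − 3·15.6 = 118.2.
CS = ½·(165 − 87)·26 = 1014; PS = (87·26 − 48·26 − ½·1.5·26²) = 507; TS = 1521.
CS = ½·(165 − 118.2)·15.6 = 365.04; PS = (118.2·15.6 − 48·15.6 − ½·1.5·15.6²) = 912.6; TS = 1277.64.
DWL = 1521 − 1277.64 = 243.36.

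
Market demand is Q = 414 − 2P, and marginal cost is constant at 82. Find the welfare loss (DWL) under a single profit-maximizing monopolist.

Inverting demand: P = 207 − 0.5Q.
Competitive firms price at marginal cost: P = 82, giving Q = 250.
A monopolist chooses Q where MR = MC. MR = 207 − Q; setting this equal to 82 gives Q = 125 and P = 144.5.
DWL is the triangle between Q = 125 and Q = 250: ½·(250 − 125)·(144.5 − 82) = 3906.25.

DWL = 3906.25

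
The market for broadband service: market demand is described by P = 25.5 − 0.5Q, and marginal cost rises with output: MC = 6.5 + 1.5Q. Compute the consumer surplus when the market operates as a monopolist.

CS = 14.44

Monopoly sets MR = MC: 25.5 − Q = 6.5 + 1.5Q ⇒ Q = 7.6, P = 25.5 − 0.5·7.6 = 21.7.
CS = ½·(25.5 − 21.7)·7.6 = 14.44.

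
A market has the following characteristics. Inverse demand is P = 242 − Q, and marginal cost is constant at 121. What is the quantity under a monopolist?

Q = 60.5

Monopoly sets MR = MC: 242 − 2Q = 121 ⇒ Q = 60.5, P = 242 − 60.5 = 181.5.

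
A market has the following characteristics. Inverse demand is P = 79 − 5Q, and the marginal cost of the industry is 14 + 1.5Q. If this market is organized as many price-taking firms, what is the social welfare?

TS = 325

Competitive equilibrium sets price equal to marginal cost: 79 − 5Q = 14 + 1.5Q, so Q = 10 and P = 29.
CS = ½·(79 − 29)·10 = 250; PS = (29·10 − 14·10 − ½·1.5·10²) = 75; TS = 325.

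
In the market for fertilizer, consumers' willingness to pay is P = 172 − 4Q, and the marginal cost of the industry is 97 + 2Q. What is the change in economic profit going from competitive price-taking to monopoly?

Economic profit rises by 125

Competitive equilibrium sets price equal to marginal cost: 172 − 4Q = 97 + 2Q, so Q = 12.5 and P = 122.
Profit = 122·12.5 − (97·12.5 + ½·2·12.5²) = 156.25.
A monopolist chooses Q where MR = MC. MR = 172 − 8Q; setting this equal to 97 + 2Q gives Q = 7.5 and P = 142.
Profit = 142·7.5 − (97·7.5 + ½·2·7.5²) = 281.25.
Change in economic profit: 281.25 − 156.25 = 125.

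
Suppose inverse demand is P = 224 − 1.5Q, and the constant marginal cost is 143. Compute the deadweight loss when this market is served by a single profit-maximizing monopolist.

DWL = 546.75

Under competition P = MC = 143, so Q = (224 − 143)/1.5 = 54.
The monopolist equates marginal revenue to marginal cost: 224 − 3Q = 143, so Q = 27. From demand, P = 183.5.
DWL is the triangle between Q = 27 and Q = 54: ½·(54 − 27)·(183.5 − 143) = 546.75.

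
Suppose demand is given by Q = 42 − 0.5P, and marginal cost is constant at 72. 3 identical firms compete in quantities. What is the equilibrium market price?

Inverting demand: P = 84 − 2Q.
In a 3-firm Cournot equilibrium, symmetry and the first-order condition give q = (84 − 72)/(8) = 1.5. So Q = 4.5 and P = 75.

P = 75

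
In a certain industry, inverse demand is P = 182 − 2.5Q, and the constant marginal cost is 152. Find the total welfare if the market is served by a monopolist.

TS = 135

Monopoly sets MR = MC: 182 − 5Q = 152 ⇒ Q = 6, P = 182 − 2.5·6 = 167.
CS = ½·(182 − 167)·6 = 45; PS = (167 − 152)·6 = 90; TS = 135.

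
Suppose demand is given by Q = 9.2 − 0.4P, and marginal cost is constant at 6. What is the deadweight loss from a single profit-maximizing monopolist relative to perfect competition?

DWL = 14.45

Inverting demand: P = 23 − 2.5Q.
Perfect competition: P = MC = 6, so 23 − 2.5Q = 6 and Q = 6.8.
The monopolist equates marginal revenue to marginal cost: 23 − 5Q = 6, so Q = 3.4. From demand, P = 14.5.
DWL is the triangle between Q = 3.4 and Q = 6.8: ½·(6.8 − 3.4)·(14.5 − 6) = 14.45.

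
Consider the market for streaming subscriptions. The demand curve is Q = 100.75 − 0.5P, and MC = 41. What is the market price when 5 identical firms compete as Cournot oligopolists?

P = 67.75

Inverting demand: P = 201.5 − 2Q.
With 5 symmetric Cournot firms, each firm's FOC gives 201.5 − 12q = 41, so q = 13.375, Q = 5·13.375 = 66.875, and P = 67.75.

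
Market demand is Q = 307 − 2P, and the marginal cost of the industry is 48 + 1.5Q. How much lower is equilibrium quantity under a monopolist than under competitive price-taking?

Inverting demand: P = 153.5 − 0.5Q.
Competitive equilibrium sets price equal to marginal cost: 153.5 − 0.5Q = 48 + 1.5Q, so Q = 52.75 and P = 127.125.
Monopoly sets MR = MC: 153.5 − Q = 48 + 1.5Q ⇒ Q = 42.2, P = 153.5 − 0.5·42.2 = 132.4.
Change in equilibrium quantity: 42.2 − 52.75 = −10.55.

Equilibrium quantity falls by 10.55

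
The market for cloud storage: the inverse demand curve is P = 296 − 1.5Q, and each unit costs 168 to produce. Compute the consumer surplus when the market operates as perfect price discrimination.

With perfect price discrimination, output is the efficient level Q = 256/3 (where demand meets MC), but every buyer pays their willingness to pay: CS = 0 and PS = total surplus.
CS = 0.

CS = 0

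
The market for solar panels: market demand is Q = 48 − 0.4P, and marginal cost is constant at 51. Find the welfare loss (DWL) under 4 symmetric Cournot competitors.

DWL = 38.088

Inverting demand: P = 120 − 2.5Q.
Under competition P = MC = 51, so Q = (120 − 51)/2.5 = 27.6.
Cournot with 4 identical firms: the symmetric best-response condition is 120 − 12.5q = 51. Each firm produces q = 5.52, total output Q = 22.08, price P = 64.8.
DWL is the triangle between Q = 22.08 and Q = 27.6: ½·(27.6 − 22.08)·(64.8 − 51) = 38.088.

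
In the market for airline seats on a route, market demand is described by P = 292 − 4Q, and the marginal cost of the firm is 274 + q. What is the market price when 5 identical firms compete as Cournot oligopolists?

P = 277.6

Cournot with 5 identical firms: the symmetric best-response condition is 292 − 24q = 274 + q. Each firm produces q = 0.72, total output Q = 3.6, price P = 277.6.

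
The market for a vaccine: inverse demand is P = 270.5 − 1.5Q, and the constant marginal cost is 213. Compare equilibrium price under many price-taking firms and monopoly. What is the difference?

P rises by 28.75

Competitive firms price at marginal cost: P = 213, giving Q = 115/3.
The monopolist equates marginal revenue to marginal cost: 270.5 − 3Q = 213, so Q = 115/6. From demand, P = 241.75.
Change in equilibrium price: 241.75 − 213 = 28.75.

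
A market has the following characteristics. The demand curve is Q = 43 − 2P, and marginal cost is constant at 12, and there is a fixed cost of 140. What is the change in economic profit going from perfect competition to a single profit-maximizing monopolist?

Inverting demand: P = 21.5 − 0.5Q.
Under competition P = MC = 12, so Q = (21.5 − 12)/0.5 = 19.
Profit = (12 − 12)·19 − 140 = −140.
Monopoly sets MR = MC: 21.5 − Q = 12 ⇒ Q = 9.5, P = 21.5 − 0.5·9.5 = 16.75.
Profit = (16.75 − 12)·9.5 − 140 = −94.875.
Change in economic profit: −94.875 − −140 = 45.125.

Economic profit rises by 45.125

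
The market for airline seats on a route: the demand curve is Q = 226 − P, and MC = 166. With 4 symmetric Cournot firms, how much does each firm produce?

Inverting demand: P = 226 − Q.
In a 4-firm Cournot equilibrium, symmetry and the first-order condition give q = (226 − 166)/(5) = 12. So Q = 48 and P = 178.

q_i = 12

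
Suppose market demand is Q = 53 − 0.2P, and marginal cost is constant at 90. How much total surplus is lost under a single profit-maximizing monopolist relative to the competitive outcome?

DWL = 765.625

Inverting demand: P = 265 − 5Q.
Perfect competition: P = MC = 90, so 265 − 5Q = 90 and Q = 35.
The monopolist equates marginal revenue to marginal cost: 265 − 10Q = 90, so Q = 17.5. From demand, P = 177.5.
DWL is the triangle between Q = 17.5 and Q = 35: ½·(35 − 17.5)·(177.5 − 90) = 765.625.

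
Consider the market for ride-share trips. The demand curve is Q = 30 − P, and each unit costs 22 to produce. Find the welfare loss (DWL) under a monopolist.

Inverting demand: P = 30 − Q.
Competitive firms price at marginal cost: P = 22, giving Q = 8.
The monopolist equates marginal revenue to marginal cost: 30 − 2Q = 22, so Q = 4. From demand, P = 26.
DWL is the triangle between Q = 4 and Q = 8: ½·(8 − 4)·(26 − 22) = 8.

DWL = 8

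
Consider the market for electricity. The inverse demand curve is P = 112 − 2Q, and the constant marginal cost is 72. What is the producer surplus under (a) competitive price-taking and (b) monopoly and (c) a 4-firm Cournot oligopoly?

Competitive firms price at marginal cost: P = 72, giving Q = 20.
PS = (72 − 72)·20 = 0.
The monopolist equates marginal revenue to marginal cost: 112 − 4Q = 72, so Q = 10. From demand, P = 92.
PS = (92 − 72)·10 = 200.
With 4 symmetric Cournot firms, each firm's FOC gives 112 − 10q = 72, so q = 4, Q = 4·4 = 16, and P = 80.
PS = (80 − 72)·16 = 128.

Competition: PS = 0; Monopoly: PS = 200; Cournot: PS = 128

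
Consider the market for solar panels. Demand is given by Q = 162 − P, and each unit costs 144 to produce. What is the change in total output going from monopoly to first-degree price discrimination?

Q rises by 9

Inverting demand: P = 162 − Q.
The monopolist equates marginal revenue to marginal cost: 162 − 2Q = 144, so Q = 9. From demand, P = 153.
A perfectly discriminating monopolist sells every unit with P(Q) ≥ MC(Q), so output equals the competitive quantity Q = 18. Each buyer pays their reservation price, so CS = 0 and the firm captures all surplus.
Change in total output: 18 − 9 = 9.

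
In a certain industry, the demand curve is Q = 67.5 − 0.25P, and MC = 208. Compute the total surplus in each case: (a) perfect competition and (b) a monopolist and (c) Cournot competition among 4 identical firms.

Competition: TS = 480.5; Monopoly: TS = 360.375; Cournot: TS = 461.28

Inverting demand: P = 270 − 4Q.
Competitive firms price at marginal cost: P = 208, giving Q = 15.5.
CS = ½·(270 − 208)·15.5 = 480.5; PS = (208 − 208)·15.5 = 0; TS = 480.5.
A monopolist chooses Q where MR = MC. MR = 270 − 8Q; setting this equal to 208 gives Q = 7.75 and P = 239.
CS = ½·(270 − 239)·7.75 = 120.125; PS = (239 − 208)·7.75 = 240.25; TS = 360.375.
In a 4-firm Cournot equilibrium, symmetry and the first-order condition give q = (270 − 208)/(20) = 3.1. So Q = 12.4 and P = 220.4.
CS = ½·(270 − 220.4)·12.4 = 307.52; PS = (220.4 − 208)·12.4 = 153.76; TS = 461.28.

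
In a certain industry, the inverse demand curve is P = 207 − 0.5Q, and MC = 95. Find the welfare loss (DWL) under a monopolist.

Competitive firms price at marginal cost: P = 95, giving Q = 224.
A monopolist chooses Q where MR = MC. MR = 207 − Q; setting this equal to 95 gives Q = 112 and P = 151.
DWL is the triangle between Q = 112 and Q = 224: ½·(224 − 112)·(151 − 95) = 3136.

DWL = 3136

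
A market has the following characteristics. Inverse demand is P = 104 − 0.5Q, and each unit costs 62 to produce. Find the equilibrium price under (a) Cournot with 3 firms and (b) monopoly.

Cournot with 3 identical firms: the symmetric best-response condition is 104 − 2q = 62. Each firm produces q = 21, total output Q = 63, price P = 72.5.
A monopolist chooses Q where MR = MC. MR = 104 − Q; setting this equal to 62 gives Q = 42 and P = 83.

Cournot: P = 72.5; Monopoly: P = 83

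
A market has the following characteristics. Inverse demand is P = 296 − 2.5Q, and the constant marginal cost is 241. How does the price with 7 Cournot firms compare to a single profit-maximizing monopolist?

In a 7-firm Cournot equilibrium, symmetry and the first-order condition give q = (296 − 241)/(20) = 2.75. So Q = 19.25 and P = 247.875.
The monopolist equates marginal revenue to marginal cost: 296 − 5Q = 241, so Q = 11. From demand, P = 268.5.

Cournot: P = 247.875; Monopoly: P = 268.5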